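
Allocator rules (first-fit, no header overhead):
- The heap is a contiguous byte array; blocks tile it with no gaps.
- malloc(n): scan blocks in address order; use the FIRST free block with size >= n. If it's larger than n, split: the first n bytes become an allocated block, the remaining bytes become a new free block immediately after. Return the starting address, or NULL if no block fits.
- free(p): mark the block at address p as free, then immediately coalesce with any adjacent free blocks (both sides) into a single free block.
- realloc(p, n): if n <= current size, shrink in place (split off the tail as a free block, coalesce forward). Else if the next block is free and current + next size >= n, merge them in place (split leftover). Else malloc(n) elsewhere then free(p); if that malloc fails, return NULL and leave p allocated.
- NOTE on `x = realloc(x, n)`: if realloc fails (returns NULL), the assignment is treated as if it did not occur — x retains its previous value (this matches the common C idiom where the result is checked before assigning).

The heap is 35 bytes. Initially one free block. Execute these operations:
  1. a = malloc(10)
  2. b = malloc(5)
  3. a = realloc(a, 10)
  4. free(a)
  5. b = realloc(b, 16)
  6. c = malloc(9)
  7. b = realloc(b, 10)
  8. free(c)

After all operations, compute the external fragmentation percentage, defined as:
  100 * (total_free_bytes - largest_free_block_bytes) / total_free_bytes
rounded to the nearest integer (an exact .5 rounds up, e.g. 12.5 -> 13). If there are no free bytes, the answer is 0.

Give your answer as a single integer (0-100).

Op 1: a = malloc(10) -> a = 0; heap: [0-9 ALLOC][10-34 FREE]
Op 2: b = malloc(5) -> b = 10; heap: [0-9 ALLOC][10-14 ALLOC][15-34 FREE]
Op 3: a = realloc(a, 10) -> a = 0; heap: [0-9 ALLOC][10-14 ALLOC][15-34 FREE]
Op 4: free(a) -> (freed a); heap: [0-9 FREE][10-14 ALLOC][15-34 FREE]
Op 5: b = realloc(b, 16) -> b = 10; heap: [0-9 FREE][10-25 ALLOC][26-34 FREE]
Op 6: c = malloc(9) -> c = 0; heap: [0-8 ALLOC][9-9 FREE][10-25 ALLOC][26-34 FREE]
Op 7: b = realloc(b, 10) -> b = 10; heap: [0-8 ALLOC][9-9 FREE][10-19 ALLOC][20-34 FREE]
Op 8: free(c) -> (freed c); heap: [0-9 FREE][10-19 ALLOC][20-34 FREE]
Free blocks: [10 15] total_free=25 largest=15 -> 100*(25-15)/25 = 1000/25 = 40

Answer: 40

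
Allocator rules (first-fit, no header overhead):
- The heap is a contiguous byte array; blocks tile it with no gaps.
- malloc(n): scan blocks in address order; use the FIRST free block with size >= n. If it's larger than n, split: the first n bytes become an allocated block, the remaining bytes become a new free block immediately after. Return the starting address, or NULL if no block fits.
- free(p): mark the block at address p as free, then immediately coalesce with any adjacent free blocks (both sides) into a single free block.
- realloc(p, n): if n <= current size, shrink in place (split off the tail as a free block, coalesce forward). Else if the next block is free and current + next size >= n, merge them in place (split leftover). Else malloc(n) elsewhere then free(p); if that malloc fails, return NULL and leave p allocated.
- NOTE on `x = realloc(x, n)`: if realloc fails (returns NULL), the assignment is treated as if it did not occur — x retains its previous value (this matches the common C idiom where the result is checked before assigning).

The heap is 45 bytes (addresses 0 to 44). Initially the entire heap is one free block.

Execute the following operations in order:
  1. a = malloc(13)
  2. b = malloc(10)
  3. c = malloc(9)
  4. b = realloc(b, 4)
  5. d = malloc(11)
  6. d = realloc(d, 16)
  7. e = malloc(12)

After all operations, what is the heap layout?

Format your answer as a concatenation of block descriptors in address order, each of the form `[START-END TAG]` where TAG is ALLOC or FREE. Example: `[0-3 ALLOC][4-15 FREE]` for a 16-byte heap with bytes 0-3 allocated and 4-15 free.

Answer: [0-12 ALLOC][13-16 ALLOC][17-22 FREE][23-31 ALLOC][32-42 ALLOC][43-44 FREE]

Derivation:
Op 1: a = malloc(13) -> a = 0; heap: [0-12 ALLOC][13-44 FREE]
Op 2: b = malloc(10) -> b = 13; heap: [0-12 ALLOC][13-22 ALLOC][23-44 FREE]
Op 3: c = malloc(9) -> c = 23; heap: [0-12 ALLOC][13-22 ALLOC][23-31 ALLOC][32-44 FREE]
Op 4: b = realloc(b, 4) -> b = 13; heap: [0-12 ALLOC][13-16 ALLOC][17-22 FREE][23-31 ALLOC][32-44 FREE]
Op 5: d = malloc(11) -> d = 32; heap: [0-12 ALLOC][13-16 ALLOC][17-22 FREE][23-31 ALLOC][32-42 ALLOC][43-44 FREE]
Op 6: d = realloc(d, 16) -> NULL (d unchanged); heap: [0-12 ALLOC][13-16 ALLOC][17-22 FREE][23-31 ALLOC][32-42 ALLOC][43-44 FREE]
Op 7: e = malloc(12) -> e = NULL; heap: [0-12 ALLOC][13-16 ALLOC][17-22 FREE][23-31 ALLOC][32-42 ALLOC][43-44 FREE]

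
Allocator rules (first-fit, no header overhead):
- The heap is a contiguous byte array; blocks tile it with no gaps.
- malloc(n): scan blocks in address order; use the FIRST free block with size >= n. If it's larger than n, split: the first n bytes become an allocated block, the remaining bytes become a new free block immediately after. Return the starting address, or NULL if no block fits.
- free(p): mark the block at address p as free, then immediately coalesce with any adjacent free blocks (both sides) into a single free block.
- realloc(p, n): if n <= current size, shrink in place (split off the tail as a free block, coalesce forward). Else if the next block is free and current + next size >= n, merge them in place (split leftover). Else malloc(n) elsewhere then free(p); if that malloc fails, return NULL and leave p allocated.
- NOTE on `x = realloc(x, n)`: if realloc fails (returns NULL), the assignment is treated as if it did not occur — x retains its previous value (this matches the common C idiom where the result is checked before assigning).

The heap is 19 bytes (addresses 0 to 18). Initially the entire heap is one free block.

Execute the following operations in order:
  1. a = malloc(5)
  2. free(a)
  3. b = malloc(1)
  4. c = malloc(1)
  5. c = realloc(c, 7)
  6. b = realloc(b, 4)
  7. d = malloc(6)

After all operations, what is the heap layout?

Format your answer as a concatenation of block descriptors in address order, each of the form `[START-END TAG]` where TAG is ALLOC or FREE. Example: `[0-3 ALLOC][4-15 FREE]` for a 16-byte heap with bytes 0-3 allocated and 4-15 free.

Op 1: a = malloc(5) -> a = 0; heap: [0-4 ALLOC][5-18 FREE]
Op 2: free(a) -> (freed a); heap: [0-18 FREE]
Op 3: b = malloc(1) -> b = 0; heap: [0-0 ALLOC][1-18 FREE]
Op 4: c = malloc(1) -> c = 1; heap: [0-0 ALLOC][1-1 ALLOC][2-18 FREE]
Op 5: c = realloc(c, 7) -> c = 1; heap: [0-0 ALLOC][1-7 ALLOC][8-18 FREE]
Op 6: b = realloc(b, 4) -> b = 8; heap: [0-0 FREE][1-7 ALLOC][8-11 ALLOC][12-18 FREE]
Op 7: d = malloc(6) -> d = 12; heap: [0-0 FREE][1-7 ALLOC][8-11 ALLOC][12-17 ALLOC][18-18 FREE]

Answer: [0-0 FREE][1-7 ALLOC][8-11 ALLOC][12-17 ALLOC][18-18 FREE]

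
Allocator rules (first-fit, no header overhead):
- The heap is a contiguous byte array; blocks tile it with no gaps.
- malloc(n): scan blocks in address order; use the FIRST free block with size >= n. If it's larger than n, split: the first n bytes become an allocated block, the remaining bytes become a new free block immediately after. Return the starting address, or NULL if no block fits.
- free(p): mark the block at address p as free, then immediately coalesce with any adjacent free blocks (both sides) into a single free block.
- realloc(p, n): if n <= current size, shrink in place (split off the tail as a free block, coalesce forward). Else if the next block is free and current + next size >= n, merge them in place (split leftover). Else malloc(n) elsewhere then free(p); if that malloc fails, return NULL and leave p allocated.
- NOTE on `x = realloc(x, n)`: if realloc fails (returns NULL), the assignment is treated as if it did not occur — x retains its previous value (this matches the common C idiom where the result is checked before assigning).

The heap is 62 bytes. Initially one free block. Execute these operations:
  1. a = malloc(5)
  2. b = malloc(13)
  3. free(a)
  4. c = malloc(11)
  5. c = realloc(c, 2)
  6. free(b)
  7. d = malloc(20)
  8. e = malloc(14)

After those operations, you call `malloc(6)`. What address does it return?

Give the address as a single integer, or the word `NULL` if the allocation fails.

Answer: 40

Derivation:
Op 1: a = malloc(5) -> a = 0; heap: [0-4 ALLOC][5-61 FREE]
Op 2: b = malloc(13) -> b = 5; heap: [0-4 ALLOC][5-17 ALLOC][18-61 FREE]
Op 3: free(a) -> (freed a); heap: [0-4 FREE][5-17 ALLOC][18-61 FREE]
Op 4: c = malloc(11) -> c = 18; heap: [0-4 FREE][5-17 ALLOC][18-28 ALLOC][29-61 FREE]
Op 5: c = realloc(c, 2) -> c = 18; heap: [0-4 FREE][5-17 ALLOC][18-19 ALLOC][20-61 FREE]
Op 6: free(b) -> (freed b); heap: [0-17 FREE][18-19 ALLOC][20-61 FREE]
Op 7: d = malloc(20) -> d = 20; heap: [0-17 FREE][18-19 ALLOC][20-39 ALLOC][40-61 FREE]
Op 8: e = malloc(14) -> e = 0; heap: [0-13 ALLOC][14-17 FREE][18-19 ALLOC][20-39 ALLOC][40-61 FREE]
malloc(6): first-fit scan over [0-13 ALLOC][14-17 FREE][18-19 ALLOC][20-39 ALLOC][40-61 FREE] -> 40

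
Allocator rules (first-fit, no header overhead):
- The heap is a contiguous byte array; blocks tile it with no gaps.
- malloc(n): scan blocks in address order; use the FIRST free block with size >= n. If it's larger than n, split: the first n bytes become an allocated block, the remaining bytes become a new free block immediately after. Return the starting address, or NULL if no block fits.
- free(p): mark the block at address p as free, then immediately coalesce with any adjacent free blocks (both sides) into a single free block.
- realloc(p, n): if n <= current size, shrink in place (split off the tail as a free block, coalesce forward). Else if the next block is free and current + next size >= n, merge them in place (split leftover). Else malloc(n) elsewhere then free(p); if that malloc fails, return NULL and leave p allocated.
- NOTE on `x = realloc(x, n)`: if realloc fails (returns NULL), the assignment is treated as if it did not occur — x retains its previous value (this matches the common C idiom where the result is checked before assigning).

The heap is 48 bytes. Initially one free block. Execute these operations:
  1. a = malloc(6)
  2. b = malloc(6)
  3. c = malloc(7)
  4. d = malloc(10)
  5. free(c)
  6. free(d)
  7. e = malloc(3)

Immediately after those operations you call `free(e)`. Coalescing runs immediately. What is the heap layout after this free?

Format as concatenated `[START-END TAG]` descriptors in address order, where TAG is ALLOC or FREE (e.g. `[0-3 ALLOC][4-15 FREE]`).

Op 1: a = malloc(6) -> a = 0; heap: [0-5 ALLOC][6-47 FREE]
Op 2: b = malloc(6) -> b = 6; heap: [0-5 ALLOC][6-11 ALLOC][12-47 FREE]
Op 3: c = malloc(7) -> c = 12; heap: [0-5 ALLOC][6-11 ALLOC][12-18 ALLOC][19-47 FREE]
Op 4: d = malloc(10) -> d = 19; heap: [0-5 ALLOC][6-11 ALLOC][12-18 ALLOC][19-28 ALLOC][29-47 FREE]
Op 5: free(c) -> (freed c); heap: [0-5 ALLOC][6-11 ALLOC][12-18 FREE][19-28 ALLOC][29-47 FREE]
Op 6: free(d) -> (freed d); heap: [0-5 ALLOC][6-11 ALLOC][12-47 FREE]
Op 7: e = malloc(3) -> e = 12; heap: [0-5 ALLOC][6-11 ALLOC][12-14 ALLOC][15-47 FREE]
free(e): e = 12 -> block [12-14 ALLOC]; mark free, coalesce with adjacent free neighbors -> [0-5 ALLOC][6-11 ALLOC][12-47 FREE]

Answer: [0-5 ALLOC][6-11 ALLOC][12-47 FREE]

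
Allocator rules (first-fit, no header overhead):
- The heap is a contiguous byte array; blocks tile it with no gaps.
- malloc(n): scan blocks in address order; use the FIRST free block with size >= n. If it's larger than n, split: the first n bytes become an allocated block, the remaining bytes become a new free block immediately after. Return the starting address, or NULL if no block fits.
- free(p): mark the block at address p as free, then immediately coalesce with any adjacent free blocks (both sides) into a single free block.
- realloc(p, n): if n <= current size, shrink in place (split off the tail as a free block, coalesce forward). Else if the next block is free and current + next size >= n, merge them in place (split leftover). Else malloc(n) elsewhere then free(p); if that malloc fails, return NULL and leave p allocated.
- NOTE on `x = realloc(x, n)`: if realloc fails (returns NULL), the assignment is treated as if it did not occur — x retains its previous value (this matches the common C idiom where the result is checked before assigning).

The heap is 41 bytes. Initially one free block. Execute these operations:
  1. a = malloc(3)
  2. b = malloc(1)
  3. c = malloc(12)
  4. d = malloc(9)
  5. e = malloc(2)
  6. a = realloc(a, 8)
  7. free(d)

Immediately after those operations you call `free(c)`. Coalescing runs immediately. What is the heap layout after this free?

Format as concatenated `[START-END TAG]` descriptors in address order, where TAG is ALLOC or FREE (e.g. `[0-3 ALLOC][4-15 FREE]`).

Answer: [0-2 FREE][3-3 ALLOC][4-24 FREE][25-26 ALLOC][27-34 ALLOC][35-40 FREE]

Derivation:
Op 1: a = malloc(3) -> a = 0; heap: [0-2 ALLOC][3-40 FREE]
Op 2: b = malloc(1) -> b = 3; heap: [0-2 ALLOC][3-3 ALLOC][4-40 FREE]
Op 3: c = malloc(12) -> c = 4; heap: [0-2 ALLOC][3-3 ALLOC][4-15 ALLOC][16-40 FREE]
Op 4: d = malloc(9) -> d = 16; heap: [0-2 ALLOC][3-3 ALLOC][4-15 ALLOC][16-24 ALLOC][25-40 FREE]
Op 5: e = malloc(2) -> e = 25; heap: [0-2 ALLOC][3-3 ALLOC][4-15 ALLOC][16-24 ALLOC][25-26 ALLOC][27-40 FREE]
Op 6: a = realloc(a, 8) -> a = 27; heap: [0-2 FREE][3-3 ALLOC][4-15 ALLOC][16-24 ALLOC][25-26 ALLOC][27-34 ALLOC][35-40 FREE]
Op 7: free(d) -> (freed d); heap: [0-2 FREE][3-3 ALLOC][4-15 ALLOC][16-24 FREE][25-26 ALLOC][27-34 ALLOC][35-40 FREE]
free(c): c = 4 -> block [4-15 ALLOC]; mark free, coalesce with adjacent free neighbors -> [0-2 FREE][3-3 ALLOC][4-24 FREE][25-26 ALLOC][27-34 ALLOC][35-40 FREE]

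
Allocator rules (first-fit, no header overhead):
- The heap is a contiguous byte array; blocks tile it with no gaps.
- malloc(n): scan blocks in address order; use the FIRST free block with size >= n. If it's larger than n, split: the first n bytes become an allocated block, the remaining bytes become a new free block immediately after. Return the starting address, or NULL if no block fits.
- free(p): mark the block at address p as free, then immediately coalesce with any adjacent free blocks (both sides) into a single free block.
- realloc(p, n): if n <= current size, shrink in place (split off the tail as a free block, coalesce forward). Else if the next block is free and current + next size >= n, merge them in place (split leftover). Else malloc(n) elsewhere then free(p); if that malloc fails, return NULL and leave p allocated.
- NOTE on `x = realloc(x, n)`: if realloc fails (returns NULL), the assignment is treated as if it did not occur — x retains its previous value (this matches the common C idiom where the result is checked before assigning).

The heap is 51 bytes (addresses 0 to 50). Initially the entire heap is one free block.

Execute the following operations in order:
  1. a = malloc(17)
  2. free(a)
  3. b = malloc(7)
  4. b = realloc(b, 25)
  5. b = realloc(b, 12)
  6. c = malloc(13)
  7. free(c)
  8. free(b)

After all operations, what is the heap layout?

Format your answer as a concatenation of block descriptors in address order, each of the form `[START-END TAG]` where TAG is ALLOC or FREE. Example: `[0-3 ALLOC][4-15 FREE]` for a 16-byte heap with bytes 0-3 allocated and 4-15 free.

Op 1: a = malloc(17) -> a = 0; heap: [0-16 ALLOC][17-50 FREE]
Op 2: free(a) -> (freed a); heap: [0-50 FREE]
Op 3: b = malloc(7) -> b = 0; heap: [0-6 ALLOC][7-50 FREE]
Op 4: b = realloc(b, 25) -> b = 0; heap: [0-24 ALLOC][25-50 FREE]
Op 5: b = realloc(b, 12) -> b = 0; heap: [0-11 ALLOC][12-50 FREE]
Op 6: c = malloc(13) -> c = 12; heap: [0-11 ALLOC][12-24 ALLOC][25-50 FREE]
Op 7: free(c) -> (freed c); heap: [0-11 ALLOC][12-50 FREE]
Op 8: free(b) -> (freed b); heap: [0-50 FREE]

Answer: [0-50 FREE]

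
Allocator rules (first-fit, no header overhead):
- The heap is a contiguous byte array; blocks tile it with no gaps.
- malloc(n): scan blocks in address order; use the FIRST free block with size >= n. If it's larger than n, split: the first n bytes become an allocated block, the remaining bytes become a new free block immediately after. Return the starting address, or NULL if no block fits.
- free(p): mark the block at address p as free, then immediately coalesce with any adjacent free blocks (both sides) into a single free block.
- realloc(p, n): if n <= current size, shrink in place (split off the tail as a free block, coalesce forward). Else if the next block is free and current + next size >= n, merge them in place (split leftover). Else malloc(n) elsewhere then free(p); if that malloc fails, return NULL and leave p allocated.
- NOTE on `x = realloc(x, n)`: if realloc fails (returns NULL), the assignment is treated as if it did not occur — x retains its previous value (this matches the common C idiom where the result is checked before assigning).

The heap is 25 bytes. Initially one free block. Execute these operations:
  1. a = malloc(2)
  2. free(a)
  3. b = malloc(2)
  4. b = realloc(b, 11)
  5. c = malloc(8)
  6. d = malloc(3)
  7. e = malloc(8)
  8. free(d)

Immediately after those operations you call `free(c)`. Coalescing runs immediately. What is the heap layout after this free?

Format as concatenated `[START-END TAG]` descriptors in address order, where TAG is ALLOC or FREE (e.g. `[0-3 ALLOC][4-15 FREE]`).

Op 1: a = malloc(2) -> a = 0; heap: [0-1 ALLOC][2-24 FREE]
Op 2: free(a) -> (freed a); heap: [0-24 FREE]
Op 3: b = malloc(2) -> b = 0; heap: [0-1 ALLOC][2-24 FREE]
Op 4: b = realloc(b, 11) -> b = 0; heap: [0-10 ALLOC][11-24 FREE]
Op 5: c = malloc(8) -> c = 11; heap: [0-10 ALLOC][11-18 ALLOC][19-24 FREE]
Op 6: d = malloc(3) -> d = 19; heap: [0-10 ALLOC][11-18 ALLOC][19-21 ALLOC][22-24 FREE]
Op 7: e = malloc(8) -> e = NULL; heap: [0-10 ALLOC][11-18 ALLOC][19-21 ALLOC][22-24 FREE]
Op 8: free(d) -> (freed d); heap: [0-10 ALLOC][11-18 ALLOC][19-24 FREE]
free(c): c = 11 -> block [11-18 ALLOC]; mark free, coalesce with adjacent free neighbors -> [0-10 ALLOC][11-24 FREE]

Answer: [0-10 ALLOC][11-24 FREE]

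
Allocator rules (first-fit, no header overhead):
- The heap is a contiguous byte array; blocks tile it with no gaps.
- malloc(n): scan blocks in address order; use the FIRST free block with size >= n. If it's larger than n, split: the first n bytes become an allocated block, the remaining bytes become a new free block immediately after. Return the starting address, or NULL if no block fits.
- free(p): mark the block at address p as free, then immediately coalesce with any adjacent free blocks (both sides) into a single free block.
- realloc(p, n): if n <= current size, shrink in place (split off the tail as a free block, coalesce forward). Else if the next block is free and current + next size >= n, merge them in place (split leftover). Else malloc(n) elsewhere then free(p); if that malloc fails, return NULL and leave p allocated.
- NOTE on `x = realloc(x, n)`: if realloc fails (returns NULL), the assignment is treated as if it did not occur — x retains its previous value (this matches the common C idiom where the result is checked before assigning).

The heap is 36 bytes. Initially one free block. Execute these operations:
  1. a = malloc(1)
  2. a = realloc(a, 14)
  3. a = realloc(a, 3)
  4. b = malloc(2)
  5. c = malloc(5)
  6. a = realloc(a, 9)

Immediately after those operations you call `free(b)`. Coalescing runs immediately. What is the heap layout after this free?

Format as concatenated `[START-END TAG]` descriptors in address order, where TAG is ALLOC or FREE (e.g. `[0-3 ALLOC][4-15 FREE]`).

Answer: [0-4 FREE][5-9 ALLOC][10-18 ALLOC][19-35 FREE]

Derivation:
Op 1: a = malloc(1) -> a = 0; heap: [0-0 ALLOC][1-35 FREE]
Op 2: a = realloc(a, 14) -> a = 0; heap: [0-13 ALLOC][14-35 FREE]
Op 3: a = realloc(a, 3) -> a = 0; heap: [0-2 ALLOC][3-35 FREE]
Op 4: b = malloc(2) -> b = 3; heap: [0-2 ALLOC][3-4 ALLOC][5-35 FREE]
Op 5: c = malloc(5) -> c = 5; heap: [0-2 ALLOC][3-4 ALLOC][5-9 ALLOC][10-35 FREE]
Op 6: a = realloc(a, 9) -> a = 10; heap: [0-2 FREE][3-4 ALLOC][5-9 ALLOC][10-18 ALLOC][19-35 FREE]
free(b): b = 3 -> block [3-4 ALLOC]; mark free, coalesce with adjacent free neighbors -> [0-4 FREE][5-9 ALLOC][10-18 ALLOC][19-35 FREE]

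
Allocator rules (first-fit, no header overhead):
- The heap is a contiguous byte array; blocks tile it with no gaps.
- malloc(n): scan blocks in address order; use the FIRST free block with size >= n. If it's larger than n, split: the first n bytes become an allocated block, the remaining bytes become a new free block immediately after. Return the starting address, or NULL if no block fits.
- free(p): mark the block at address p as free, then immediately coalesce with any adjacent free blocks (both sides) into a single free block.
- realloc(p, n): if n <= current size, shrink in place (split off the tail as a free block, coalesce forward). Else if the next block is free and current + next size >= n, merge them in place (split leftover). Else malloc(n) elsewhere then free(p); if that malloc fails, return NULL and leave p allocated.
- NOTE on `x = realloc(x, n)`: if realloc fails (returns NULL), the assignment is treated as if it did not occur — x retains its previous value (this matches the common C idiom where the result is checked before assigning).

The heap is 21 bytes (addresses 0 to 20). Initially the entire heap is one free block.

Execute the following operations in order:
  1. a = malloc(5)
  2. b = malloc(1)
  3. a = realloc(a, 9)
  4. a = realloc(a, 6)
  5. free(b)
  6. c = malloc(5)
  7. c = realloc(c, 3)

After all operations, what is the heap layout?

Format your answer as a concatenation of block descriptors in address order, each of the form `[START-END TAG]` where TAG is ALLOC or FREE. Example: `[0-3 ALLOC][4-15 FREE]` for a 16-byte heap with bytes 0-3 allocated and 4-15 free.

Op 1: a = malloc(5) -> a = 0; heap: [0-4 ALLOC][5-20 FREE]
Op 2: b = malloc(1) -> b = 5; heap: [0-4 ALLOC][5-5 ALLOC][6-20 FREE]
Op 3: a = realloc(a, 9) -> a = 6; heap: [0-4 FREE][5-5 ALLOC][6-14 ALLOC][15-20 FREE]
Op 4: a = realloc(a, 6) -> a = 6; heap: [0-4 FREE][5-5 ALLOC][6-11 ALLOC][12-20 FREE]
Op 5: free(b) -> (freed b); heap: [0-5 FREE][6-11 ALLOC][12-20 FREE]
Op 6: c = malloc(5) -> c = 0; heap: [0-4 ALLOC][5-5 FREE][6-11 ALLOC][12-20 FREE]
Op 7: c = realloc(c, 3) -> c = 0; heap: [0-2 ALLOC][3-5 FREE][6-11 ALLOC][12-20 FREE]

Answer: [0-2 ALLOC][3-5 FREE][6-11 ALLOC][12-20 FREE]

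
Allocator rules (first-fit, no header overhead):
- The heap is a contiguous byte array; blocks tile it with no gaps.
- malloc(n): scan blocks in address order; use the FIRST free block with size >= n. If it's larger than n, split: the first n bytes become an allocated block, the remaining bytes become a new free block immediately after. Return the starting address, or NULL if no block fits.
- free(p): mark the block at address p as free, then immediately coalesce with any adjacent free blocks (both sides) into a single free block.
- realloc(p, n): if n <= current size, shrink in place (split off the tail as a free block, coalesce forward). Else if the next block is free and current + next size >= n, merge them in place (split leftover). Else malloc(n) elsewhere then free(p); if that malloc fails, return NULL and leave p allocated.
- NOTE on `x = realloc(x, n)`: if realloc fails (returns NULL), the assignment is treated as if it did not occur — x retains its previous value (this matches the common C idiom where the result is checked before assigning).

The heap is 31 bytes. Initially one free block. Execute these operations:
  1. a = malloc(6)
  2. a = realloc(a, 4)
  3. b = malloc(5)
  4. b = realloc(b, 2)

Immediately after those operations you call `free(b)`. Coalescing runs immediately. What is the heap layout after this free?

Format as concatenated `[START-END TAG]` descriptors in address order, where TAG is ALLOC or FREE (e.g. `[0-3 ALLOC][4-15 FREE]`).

Op 1: a = malloc(6) -> a = 0; heap: [0-5 ALLOC][6-30 FREE]
Op 2: a = realloc(a, 4) -> a = 0; heap: [0-3 ALLOC][4-30 FREE]
Op 3: b = malloc(5) -> b = 4; heap: [0-3 ALLOC][4-8 ALLOC][9-30 FREE]
Op 4: b = realloc(b, 2) -> b = 4; heap: [0-3 ALLOC][4-5 ALLOC][6-30 FREE]
free(b): b = 4 -> block [4-5 ALLOC]; mark free, coalesce with adjacent free neighbors -> [0-3 ALLOC][4-30 FREE]

Answer: [0-3 ALLOC][4-30 FREE]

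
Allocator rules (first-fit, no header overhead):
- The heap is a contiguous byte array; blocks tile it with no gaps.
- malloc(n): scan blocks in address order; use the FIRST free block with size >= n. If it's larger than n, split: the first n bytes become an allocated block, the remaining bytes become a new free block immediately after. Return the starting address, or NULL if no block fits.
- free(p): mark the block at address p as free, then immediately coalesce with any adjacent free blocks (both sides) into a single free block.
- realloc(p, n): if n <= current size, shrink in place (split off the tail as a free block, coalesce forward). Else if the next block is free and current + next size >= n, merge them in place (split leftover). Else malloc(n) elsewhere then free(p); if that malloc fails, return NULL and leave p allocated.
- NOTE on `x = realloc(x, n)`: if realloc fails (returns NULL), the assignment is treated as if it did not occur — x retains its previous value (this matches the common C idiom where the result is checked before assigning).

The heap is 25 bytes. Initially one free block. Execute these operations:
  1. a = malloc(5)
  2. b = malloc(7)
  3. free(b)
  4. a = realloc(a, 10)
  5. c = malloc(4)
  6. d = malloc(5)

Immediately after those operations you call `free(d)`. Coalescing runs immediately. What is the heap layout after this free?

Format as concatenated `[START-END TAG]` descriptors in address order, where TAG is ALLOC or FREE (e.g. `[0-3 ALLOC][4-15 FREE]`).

Answer: [0-9 ALLOC][10-13 ALLOC][14-24 FREE]

Derivation:
Op 1: a = malloc(5) -> a = 0; heap: [0-4 ALLOC][5-24 FREE]
Op 2: b = malloc(7) -> b = 5; heap: [0-4 ALLOC][5-11 ALLOC][12-24 FREE]
Op 3: free(b) -> (freed b); heap: [0-4 ALLOC][5-24 FREE]
Op 4: a = realloc(a, 10) -> a = 0; heap: [0-9 ALLOC][10-24 FREE]
Op 5: c = malloc(4) -> c = 10; heap: [0-9 ALLOC][10-13 ALLOC][14-24 FREE]
Op 6: d = malloc(5) -> d = 14; heap: [0-9 ALLOC][10-13 ALLOC][14-18 ALLOC][19-24 FREE]
free(d): d = 14 -> block [14-18 ALLOC]; mark free, coalesce with adjacent free neighbors -> [0-9 ALLOC][10-13 ALLOC][14-24 FREE]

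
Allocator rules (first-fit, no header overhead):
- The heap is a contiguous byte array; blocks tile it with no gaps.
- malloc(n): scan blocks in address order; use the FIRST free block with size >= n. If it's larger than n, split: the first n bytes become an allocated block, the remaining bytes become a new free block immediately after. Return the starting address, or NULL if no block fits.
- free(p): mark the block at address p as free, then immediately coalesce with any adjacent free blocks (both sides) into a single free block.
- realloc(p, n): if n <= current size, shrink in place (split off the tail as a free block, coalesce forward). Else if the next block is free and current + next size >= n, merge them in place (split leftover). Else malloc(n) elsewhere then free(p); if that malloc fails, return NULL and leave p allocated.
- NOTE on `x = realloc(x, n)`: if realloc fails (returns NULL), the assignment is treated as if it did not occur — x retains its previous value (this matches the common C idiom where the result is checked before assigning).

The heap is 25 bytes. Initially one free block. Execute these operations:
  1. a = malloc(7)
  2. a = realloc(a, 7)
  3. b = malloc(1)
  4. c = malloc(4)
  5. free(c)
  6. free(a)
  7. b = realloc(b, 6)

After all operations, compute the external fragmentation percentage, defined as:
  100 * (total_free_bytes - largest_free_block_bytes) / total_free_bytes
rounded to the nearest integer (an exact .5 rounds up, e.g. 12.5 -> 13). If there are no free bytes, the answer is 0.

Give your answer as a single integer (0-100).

Op 1: a = malloc(7) -> a = 0; heap: [0-6 ALLOC][7-24 FREE]
Op 2: a = realloc(a, 7) -> a = 0; heap: [0-6 ALLOC][7-24 FREE]
Op 3: b = malloc(1) -> b = 7; heap: [0-6 ALLOC][7-7 ALLOC][8-24 FREE]
Op 4: c = malloc(4) -> c = 8; heap: [0-6 ALLOC][7-7 ALLOC][8-11 ALLOC][12-24 FREE]
Op 5: free(c) -> (freed c); heap: [0-6 ALLOC][7-7 ALLOC][8-24 FREE]
Op 6: free(a) -> (freed a); heap: [0-6 FREE][7-7 ALLOC][8-24 FREE]
Op 7: b = realloc(b, 6) -> b = 7; heap: [0-6 FREE][7-12 ALLOC][13-24 FREE]
Free blocks: [7 12] total_free=19 largest=12 -> 100*(19-12)/19 = 700/19 ≈ 36.842 -> rounds to 37

Answer: 37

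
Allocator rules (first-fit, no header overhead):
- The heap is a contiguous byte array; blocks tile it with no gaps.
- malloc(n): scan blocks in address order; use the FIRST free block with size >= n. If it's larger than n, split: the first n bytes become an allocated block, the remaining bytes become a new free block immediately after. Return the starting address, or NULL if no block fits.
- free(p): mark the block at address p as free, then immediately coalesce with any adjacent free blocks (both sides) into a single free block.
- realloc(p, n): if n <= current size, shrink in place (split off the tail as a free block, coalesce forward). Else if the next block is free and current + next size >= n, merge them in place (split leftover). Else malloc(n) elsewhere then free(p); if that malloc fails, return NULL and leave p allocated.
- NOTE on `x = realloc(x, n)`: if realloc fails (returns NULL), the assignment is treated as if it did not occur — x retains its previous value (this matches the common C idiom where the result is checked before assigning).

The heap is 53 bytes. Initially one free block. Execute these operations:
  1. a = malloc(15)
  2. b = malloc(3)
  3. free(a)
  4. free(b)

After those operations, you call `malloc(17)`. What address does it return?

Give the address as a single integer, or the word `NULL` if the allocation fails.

Answer: 0

Derivation:
Op 1: a = malloc(15) -> a = 0; heap: [0-14 ALLOC][15-52 FREE]
Op 2: b = malloc(3) -> b = 15; heap: [0-14 ALLOC][15-17 ALLOC][18-52 FREE]
Op 3: free(a) -> (freed a); heap: [0-14 FREE][15-17 ALLOC][18-52 FREE]
Op 4: free(b) -> (freed b); heap: [0-52 FREE]
malloc(17): first-fit scan over [0-52 FREE] -> 0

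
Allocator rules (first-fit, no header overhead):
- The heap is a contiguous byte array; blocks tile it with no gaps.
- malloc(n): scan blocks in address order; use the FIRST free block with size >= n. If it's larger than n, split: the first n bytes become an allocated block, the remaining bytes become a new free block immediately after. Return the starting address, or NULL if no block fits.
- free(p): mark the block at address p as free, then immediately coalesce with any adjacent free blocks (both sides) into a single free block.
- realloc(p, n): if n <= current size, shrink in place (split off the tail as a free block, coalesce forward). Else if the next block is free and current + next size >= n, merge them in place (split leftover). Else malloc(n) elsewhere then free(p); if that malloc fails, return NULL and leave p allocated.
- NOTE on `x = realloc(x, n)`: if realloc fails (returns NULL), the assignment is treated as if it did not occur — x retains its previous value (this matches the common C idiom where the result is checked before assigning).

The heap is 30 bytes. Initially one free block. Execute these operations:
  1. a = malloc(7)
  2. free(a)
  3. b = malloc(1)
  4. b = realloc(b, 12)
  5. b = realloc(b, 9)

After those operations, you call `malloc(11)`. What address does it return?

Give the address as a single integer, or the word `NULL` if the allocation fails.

Answer: 9

Derivation:
Op 1: a = malloc(7) -> a = 0; heap: [0-6 ALLOC][7-29 FREE]
Op 2: free(a) -> (freed a); heap: [0-29 FREE]
Op 3: b = malloc(1) -> b = 0; heap: [0-0 ALLOC][1-29 FREE]
Op 4: b = realloc(b, 12) -> b = 0; heap: [0-11 ALLOC][12-29 FREE]
Op 5: b = realloc(b, 9) -> b = 0; heap: [0-8 ALLOC][9-29 FREE]
malloc(11): first-fit scan over [0-8 ALLOC][9-29 FREE] -> 9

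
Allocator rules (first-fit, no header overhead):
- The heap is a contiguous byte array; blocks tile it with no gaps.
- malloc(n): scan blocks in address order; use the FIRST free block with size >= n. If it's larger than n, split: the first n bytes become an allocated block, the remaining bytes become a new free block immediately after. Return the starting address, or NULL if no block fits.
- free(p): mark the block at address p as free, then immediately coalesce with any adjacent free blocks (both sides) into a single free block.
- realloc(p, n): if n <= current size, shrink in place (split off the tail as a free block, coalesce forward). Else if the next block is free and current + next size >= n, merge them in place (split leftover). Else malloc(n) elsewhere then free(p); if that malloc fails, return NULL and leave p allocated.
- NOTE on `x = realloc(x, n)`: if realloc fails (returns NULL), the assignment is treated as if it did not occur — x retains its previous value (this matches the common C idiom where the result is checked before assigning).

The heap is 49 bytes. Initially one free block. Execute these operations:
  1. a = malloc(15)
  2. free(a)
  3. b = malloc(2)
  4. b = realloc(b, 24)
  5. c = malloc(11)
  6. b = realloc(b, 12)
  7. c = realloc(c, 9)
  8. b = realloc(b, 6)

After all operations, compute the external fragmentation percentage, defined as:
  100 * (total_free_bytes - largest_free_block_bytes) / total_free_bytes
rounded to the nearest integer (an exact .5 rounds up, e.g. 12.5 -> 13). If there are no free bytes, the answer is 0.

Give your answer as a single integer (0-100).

Answer: 47

Derivation:
Op 1: a = malloc(15) -> a = 0; heap: [0-14 ALLOC][15-48 FREE]
Op 2: free(a) -> (freed a); heap: [0-48 FREE]
Op 3: b = malloc(2) -> b = 0; heap: [0-1 ALLOC][2-48 FREE]
Op 4: b = realloc(b, 24) -> b = 0; heap: [0-23 ALLOC][24-48 FREE]
Op 5: c = malloc(11) -> c = 24; heap: [0-23 ALLOC][24-34 ALLOC][35-48 FREE]
Op 6: b = realloc(b, 12) -> b = 0; heap: [0-11 ALLOC][12-23 FREE][24-34 ALLOC][35-48 FREE]
Op 7: c = realloc(c, 9) -> c = 24; heap: [0-11 ALLOC][12-23 FREE][24-32 ALLOC][33-48 FREE]
Op 8: b = realloc(b, 6) -> b = 0; heap: [0-5 ALLOC][6-23 FREE][24-32 ALLOC][33-48 FREE]
Free blocks: [18 16] total_free=34 largest=18 -> 100*(34-18)/34 = 1600/34 ≈ 47.059 -> rounds to 47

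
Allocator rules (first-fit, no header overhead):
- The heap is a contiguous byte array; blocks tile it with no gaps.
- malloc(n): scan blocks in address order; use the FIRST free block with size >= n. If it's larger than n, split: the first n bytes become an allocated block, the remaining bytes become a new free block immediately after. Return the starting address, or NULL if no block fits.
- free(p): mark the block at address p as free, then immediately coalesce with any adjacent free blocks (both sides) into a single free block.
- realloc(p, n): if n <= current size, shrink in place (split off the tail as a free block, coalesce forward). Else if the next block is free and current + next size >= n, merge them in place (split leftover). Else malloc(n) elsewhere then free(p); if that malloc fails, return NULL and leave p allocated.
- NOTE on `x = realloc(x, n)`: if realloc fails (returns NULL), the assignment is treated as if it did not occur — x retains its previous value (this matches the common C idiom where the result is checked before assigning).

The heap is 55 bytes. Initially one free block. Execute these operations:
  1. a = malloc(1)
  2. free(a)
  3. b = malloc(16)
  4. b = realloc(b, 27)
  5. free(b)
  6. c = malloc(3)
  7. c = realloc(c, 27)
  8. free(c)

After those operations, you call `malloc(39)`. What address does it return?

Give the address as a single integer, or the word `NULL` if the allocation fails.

Answer: 0

Derivation:
Op 1: a = malloc(1) -> a = 0; heap: [0-0 ALLOC][1-54 FREE]
Op 2: free(a) -> (freed a); heap: [0-54 FREE]
Op 3: b = malloc(16) -> b = 0; heap: [0-15 ALLOC][16-54 FREE]
Op 4: b = realloc(b, 27) -> b = 0; heap: [0-26 ALLOC][27-54 FREE]
Op 5: free(b) -> (freed b); heap: [0-54 FREE]
Op 6: c = malloc(3) -> c = 0; heap: [0-2 ALLOC][3-54 FREE]
Op 7: c = realloc(c, 27) -> c = 0; heap: [0-26 ALLOC][27-54 FREE]
Op 8: free(c) -> (freed c); heap: [0-54 FREE]
malloc(39): first-fit scan over [0-54 FREE] -> 0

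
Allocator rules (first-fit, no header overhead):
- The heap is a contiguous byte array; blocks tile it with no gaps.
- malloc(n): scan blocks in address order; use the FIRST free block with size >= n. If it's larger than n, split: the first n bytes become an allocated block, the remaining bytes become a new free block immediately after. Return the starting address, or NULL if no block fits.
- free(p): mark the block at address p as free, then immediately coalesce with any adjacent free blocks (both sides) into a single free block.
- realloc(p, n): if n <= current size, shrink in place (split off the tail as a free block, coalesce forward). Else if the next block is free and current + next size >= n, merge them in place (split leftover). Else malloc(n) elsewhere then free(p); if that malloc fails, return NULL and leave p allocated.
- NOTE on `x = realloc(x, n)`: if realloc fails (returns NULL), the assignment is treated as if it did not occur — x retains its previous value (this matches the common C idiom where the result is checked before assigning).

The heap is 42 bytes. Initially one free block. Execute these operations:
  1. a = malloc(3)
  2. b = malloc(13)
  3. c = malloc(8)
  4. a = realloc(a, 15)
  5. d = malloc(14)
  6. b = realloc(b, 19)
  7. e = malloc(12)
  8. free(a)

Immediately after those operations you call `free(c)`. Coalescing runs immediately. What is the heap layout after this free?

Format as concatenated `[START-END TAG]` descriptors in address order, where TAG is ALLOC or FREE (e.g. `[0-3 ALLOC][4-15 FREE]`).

Answer: [0-2 FREE][3-15 ALLOC][16-41 FREE]

Derivation:
Op 1: a = malloc(3) -> a = 0; heap: [0-2 ALLOC][3-41 FREE]
Op 2: b = malloc(13) -> b = 3; heap: [0-2 ALLOC][3-15 ALLOC][16-41 FREE]
Op 3: c = malloc(8) -> c = 16; heap: [0-2 ALLOC][3-15 ALLOC][16-23 ALLOC][24-41 FREE]
Op 4: a = realloc(a, 15) -> a = 24; heap: [0-2 FREE][3-15 ALLOC][16-23 ALLOC][24-38 ALLOC][39-41 FREE]
Op 5: d = malloc(14) -> d = NULL; heap: [0-2 FREE][3-15 ALLOC][16-23 ALLOC][24-38 ALLOC][39-41 FREE]
Op 6: b = realloc(b, 19) -> NULL (b unchanged); heap: [0-2 FREE][3-15 ALLOC][16-23 ALLOC][24-38 ALLOC][39-41 FREE]
Op 7: e = malloc(12) -> e = NULL; heap: [0-2 FREE][3-15 ALLOC][16-23 ALLOC][24-38 ALLOC][39-41 FREE]
Op 8: free(a) -> (freed a); heap: [0-2 FREE][3-15 ALLOC][16-23 ALLOC][24-41 FREE]
free(c): c = 16 -> block [16-23 ALLOC]; mark free, coalesce with adjacent free neighbors -> [0-2 FREE][3-15 ALLOC][16-41 FREE]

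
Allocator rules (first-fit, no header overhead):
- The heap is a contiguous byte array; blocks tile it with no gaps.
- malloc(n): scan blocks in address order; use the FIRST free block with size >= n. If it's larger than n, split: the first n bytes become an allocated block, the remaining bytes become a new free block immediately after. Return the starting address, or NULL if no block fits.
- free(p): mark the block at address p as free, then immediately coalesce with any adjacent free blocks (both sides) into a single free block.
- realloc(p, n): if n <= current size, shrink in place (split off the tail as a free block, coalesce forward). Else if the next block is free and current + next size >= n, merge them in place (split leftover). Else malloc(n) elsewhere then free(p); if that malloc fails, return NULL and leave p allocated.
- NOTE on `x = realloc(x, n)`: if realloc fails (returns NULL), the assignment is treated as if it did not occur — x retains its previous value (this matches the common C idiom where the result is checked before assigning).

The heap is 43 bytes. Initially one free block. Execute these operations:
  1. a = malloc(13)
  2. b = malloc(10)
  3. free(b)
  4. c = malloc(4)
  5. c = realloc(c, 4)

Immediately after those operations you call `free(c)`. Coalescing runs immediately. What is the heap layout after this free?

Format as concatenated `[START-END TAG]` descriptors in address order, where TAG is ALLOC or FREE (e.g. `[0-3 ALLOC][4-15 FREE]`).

Answer: [0-12 ALLOC][13-42 FREE]

Derivation:
Op 1: a = malloc(13) -> a = 0; heap: [0-12 ALLOC][13-42 FREE]
Op 2: b = malloc(10) -> b = 13; heap: [0-12 ALLOC][13-22 ALLOC][23-42 FREE]
Op 3: free(b) -> (freed b); heap: [0-12 ALLOC][13-42 FREE]
Op 4: c = malloc(4) -> c = 13; heap: [0-12 ALLOC][13-16 ALLOC][17-42 FREE]
Op 5: c = realloc(c, 4) -> c = 13; heap: [0-12 ALLOC][13-16 ALLOC][17-42 FREE]
free(c): c = 13 -> block [13-16 ALLOC]; mark free, coalesce with adjacent free neighbors -> [0-12 ALLOC][13-42 FREE]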